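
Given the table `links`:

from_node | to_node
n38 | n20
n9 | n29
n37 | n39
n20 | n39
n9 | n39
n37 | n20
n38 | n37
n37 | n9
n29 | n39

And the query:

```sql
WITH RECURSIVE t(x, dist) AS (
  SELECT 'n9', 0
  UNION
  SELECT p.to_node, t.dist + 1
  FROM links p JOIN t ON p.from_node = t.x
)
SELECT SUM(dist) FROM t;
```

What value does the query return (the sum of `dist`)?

4

Base: (n9, dist=0).
Iteration 1: edges from {n9} -> (n29, dist=1), (n39, dist=1).
Iteration 2: edges from {n29,n39} -> (n39, dist=2).
Iteration 3: no outgoing edges from {n39}; recursion stops.
SUM(dist) = 0 + 1 + 1 + 2 = 4.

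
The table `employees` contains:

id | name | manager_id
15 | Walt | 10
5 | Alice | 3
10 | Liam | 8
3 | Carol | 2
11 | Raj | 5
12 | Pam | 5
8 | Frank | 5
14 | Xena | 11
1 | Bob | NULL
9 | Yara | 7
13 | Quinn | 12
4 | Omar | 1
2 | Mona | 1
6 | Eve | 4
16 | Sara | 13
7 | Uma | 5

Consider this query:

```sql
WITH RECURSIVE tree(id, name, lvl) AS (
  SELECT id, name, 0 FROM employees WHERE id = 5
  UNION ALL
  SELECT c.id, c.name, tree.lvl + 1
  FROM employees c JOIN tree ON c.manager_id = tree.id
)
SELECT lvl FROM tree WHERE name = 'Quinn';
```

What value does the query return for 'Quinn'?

2

Base: id=5 (Alice) at lvl 0.
Iteration 1: rows with manager_id in {5} -> Uma (id 7, lvl 1), Frank (id 8, lvl 1), Raj (id 11, lvl 1), Pam (id 12, lvl 1).
Iteration 2: rows with manager_id in {7,8,11,12} -> Yara (id 9, lvl 2), Liam (id 10, lvl 2), Quinn (id 13, lvl 2), Xena (id 14, lvl 2).
Iteration 3: rows with manager_id in {9,10,13,14} -> Walt (id 15, lvl 3), Sara (id 16, lvl 3).
Iteration 4: no rows with manager_id in {15,16}; recursion stops.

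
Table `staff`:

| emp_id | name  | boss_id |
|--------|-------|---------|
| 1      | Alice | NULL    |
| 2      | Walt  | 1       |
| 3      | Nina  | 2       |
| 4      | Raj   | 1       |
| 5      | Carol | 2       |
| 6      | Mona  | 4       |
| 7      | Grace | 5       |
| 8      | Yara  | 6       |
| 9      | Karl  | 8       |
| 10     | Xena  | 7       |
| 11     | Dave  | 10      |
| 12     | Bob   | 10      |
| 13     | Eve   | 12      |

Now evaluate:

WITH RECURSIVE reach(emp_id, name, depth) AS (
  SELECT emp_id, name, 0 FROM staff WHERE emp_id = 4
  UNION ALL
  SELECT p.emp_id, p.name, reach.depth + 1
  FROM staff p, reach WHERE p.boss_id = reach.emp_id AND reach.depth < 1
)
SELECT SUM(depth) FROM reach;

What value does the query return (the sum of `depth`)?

1

Base: emp_id=4 (Raj) at depth 0.
Iteration 1: rows with boss_id in {4} -> Mona (id 6, depth 1).
Iteration 2: depth < 1 fails for all current rows; recursion stops.
SUM(depth) = 0 + 1 = 1.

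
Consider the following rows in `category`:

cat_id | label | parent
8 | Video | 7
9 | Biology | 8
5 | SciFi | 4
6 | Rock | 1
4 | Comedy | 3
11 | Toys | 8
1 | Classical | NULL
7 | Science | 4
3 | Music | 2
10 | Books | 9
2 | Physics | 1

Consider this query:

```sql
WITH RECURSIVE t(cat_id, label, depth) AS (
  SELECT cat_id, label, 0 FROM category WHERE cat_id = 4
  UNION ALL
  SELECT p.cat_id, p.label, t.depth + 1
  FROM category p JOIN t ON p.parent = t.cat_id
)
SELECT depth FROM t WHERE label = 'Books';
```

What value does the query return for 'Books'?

Base: cat_id=4 (Comedy) at depth 0.
Iteration 1: rows with parent in {4} -> SciFi (id 5, depth 1), Science (id 7, depth 1).
Iteration 2: rows with parent in {5,7} -> Video (id 8, depth 2).
Iteration 3: rows with parent in {8} -> Biology (id 9, depth 3), Toys (id 11, depth 3).
Iteration 4: rows with parent in {9,11} -> Books (id 10, depth 4).
Iteration 5: no rows with parent in {10}; recursion stops.

4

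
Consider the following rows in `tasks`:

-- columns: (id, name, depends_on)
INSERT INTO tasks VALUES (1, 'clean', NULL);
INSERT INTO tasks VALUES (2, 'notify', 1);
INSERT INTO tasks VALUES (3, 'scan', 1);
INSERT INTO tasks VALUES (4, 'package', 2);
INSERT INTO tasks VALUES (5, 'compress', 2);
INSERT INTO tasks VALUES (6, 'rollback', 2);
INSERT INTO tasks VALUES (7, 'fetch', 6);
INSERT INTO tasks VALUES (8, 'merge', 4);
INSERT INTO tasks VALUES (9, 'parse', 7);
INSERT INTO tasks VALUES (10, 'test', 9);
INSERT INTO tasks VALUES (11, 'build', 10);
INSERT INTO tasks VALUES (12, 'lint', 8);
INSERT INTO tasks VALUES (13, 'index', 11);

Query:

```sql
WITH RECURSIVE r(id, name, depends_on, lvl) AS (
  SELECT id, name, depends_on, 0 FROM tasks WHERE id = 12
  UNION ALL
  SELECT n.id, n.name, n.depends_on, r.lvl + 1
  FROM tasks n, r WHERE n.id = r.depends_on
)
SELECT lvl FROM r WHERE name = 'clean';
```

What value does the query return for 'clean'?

Base: id=12 (lint), depends_on=8, lvl 0.
Iteration 1: join on id=8 -> merge (id 8, depends_on=4, lvl 1).
Iteration 2: join on id=4 -> package (id 4, depends_on=2, lvl 2).
Iteration 3: join on id=2 -> notify (id 2, depends_on=1, lvl 3).
Iteration 4: join on id=1 -> clean (id 1, depends_on=NULL, lvl 4).
Iteration 5: depends_on is NULL; no match; recursion stops.

4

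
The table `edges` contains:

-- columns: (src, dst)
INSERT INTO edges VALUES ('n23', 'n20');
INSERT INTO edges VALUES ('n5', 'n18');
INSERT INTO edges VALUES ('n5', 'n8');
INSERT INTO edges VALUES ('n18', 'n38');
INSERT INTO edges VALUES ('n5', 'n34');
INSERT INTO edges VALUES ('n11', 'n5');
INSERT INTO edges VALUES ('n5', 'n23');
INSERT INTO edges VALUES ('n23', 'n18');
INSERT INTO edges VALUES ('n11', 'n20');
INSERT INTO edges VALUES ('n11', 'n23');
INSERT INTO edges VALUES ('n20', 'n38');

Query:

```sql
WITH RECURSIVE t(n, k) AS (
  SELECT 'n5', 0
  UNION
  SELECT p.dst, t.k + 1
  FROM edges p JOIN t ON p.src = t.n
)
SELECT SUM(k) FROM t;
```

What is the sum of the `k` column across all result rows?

13

Base: (n5, k=0).
Iteration 1: edges from {n5} -> (n18, k=1), (n23, k=1), (n34, k=1), (n8, k=1).
Iteration 2: edges from {n18,n23,n34,n8} -> (n18, k=2), (n20, k=2), (n38, k=2).
Iteration 3: edges from {n18,n20,n38} -> (n38, k=3). [UNION drops 1 duplicate row(s)]
Iteration 4: no outgoing edges from {n38}; recursion stops.
SUM(k) = 0 + 1 + 1 + 1 + 1 + 2 + 2 + 2 + 3 = 13.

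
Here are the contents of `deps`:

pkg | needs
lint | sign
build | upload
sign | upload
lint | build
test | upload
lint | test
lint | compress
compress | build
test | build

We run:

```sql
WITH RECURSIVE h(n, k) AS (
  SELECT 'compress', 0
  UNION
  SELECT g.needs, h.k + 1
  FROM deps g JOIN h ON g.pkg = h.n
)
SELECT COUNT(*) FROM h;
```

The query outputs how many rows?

3

Base: (compress, k=0).
Iteration 1: edges from {compress} -> (build, k=1).
Iteration 2: edges from {build} -> (upload, k=2).
Iteration 3: no outgoing edges from {upload}; recursion stops.
Total rows emitted: 3.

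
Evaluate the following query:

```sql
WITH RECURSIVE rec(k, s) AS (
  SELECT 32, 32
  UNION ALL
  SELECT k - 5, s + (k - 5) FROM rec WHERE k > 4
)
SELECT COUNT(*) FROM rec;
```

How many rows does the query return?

Base: k=32, s=32.
Iteration 1: 32 > 4 holds -> k = 32 - 5 = 27, s = 32 + 27 = 59.
Iteration 2: 27 > 4 holds -> k = 27 - 5 = 22, s = 59 + 22 = 81.
Iteration 3: 22 > 4 holds -> k = 22 - 5 = 17, s = 81 + 17 = 98.
Iteration 4: 17 > 4 holds -> k = 17 - 5 = 12, s = 98 + 12 = 110.
Iteration 5: 12 > 4 holds -> k = 12 - 5 = 7, s = 110 + 7 = 117.
Iteration 6: 7 > 4 holds -> k = 7 - 5 = 2, s = 117 + 2 = 119.
Iteration 7: 2 > 4 fails; recursion stops.
Total rows emitted: 7.

7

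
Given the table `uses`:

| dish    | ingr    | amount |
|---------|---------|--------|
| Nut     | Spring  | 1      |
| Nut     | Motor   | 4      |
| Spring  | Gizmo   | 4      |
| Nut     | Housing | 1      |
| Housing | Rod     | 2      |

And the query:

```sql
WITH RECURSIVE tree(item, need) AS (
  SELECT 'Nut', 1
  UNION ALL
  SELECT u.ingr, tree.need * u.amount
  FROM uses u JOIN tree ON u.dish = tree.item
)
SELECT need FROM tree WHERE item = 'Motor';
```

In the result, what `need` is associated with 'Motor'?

Base: (Nut, need=1).
Iteration 1: components of {Nut} -> Housing = 1*1 = 1, Motor = 1*4 = 4, Spring = 1*1 = 1.
Iteration 2: components of {Housing,Motor,Spring} -> Gizmo = 1*4 = 4, Rod = 1*2 = 2.
Iteration 3: no further components; recursion stops.

4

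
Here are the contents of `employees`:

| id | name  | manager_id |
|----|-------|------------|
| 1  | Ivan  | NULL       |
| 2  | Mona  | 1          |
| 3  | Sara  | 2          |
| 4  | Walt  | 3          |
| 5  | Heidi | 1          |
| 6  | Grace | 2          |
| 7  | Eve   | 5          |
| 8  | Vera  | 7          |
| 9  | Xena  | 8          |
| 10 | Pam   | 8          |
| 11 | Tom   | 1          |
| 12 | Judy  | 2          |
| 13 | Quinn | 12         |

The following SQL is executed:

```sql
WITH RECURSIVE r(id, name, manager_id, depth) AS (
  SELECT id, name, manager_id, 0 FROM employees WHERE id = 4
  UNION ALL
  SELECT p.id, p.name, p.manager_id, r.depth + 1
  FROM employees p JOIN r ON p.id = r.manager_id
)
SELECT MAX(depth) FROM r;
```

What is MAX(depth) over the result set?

Base: id=4 (Walt), manager_id=3, depth 0.
Iteration 1: join on id=3 -> Sara (id 3, manager_id=2, depth 1).
Iteration 2: join on id=2 -> Mona (id 2, manager_id=1, depth 2).
Iteration 3: join on id=1 -> Ivan (id 1, manager_id=NULL, depth 3).
Iteration 4: manager_id is NULL; no match; recursion stops.
depth values: 0, 1, 2, 3; the maximum is 3.

3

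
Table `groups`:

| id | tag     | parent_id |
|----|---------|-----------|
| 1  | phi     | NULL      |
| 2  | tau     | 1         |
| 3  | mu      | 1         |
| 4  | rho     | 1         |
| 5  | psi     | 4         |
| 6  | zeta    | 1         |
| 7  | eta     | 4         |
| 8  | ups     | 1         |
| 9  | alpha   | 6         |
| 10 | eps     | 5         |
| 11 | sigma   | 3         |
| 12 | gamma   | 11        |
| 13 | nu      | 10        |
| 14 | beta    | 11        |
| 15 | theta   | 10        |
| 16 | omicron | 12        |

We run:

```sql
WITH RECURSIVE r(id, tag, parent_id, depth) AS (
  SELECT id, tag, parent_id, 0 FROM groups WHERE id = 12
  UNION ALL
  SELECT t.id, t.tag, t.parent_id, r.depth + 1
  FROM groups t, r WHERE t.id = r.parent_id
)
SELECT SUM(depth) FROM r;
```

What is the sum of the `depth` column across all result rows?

Base: id=12 (gamma), parent_id=11, depth 0.
Iteration 1: join on id=11 -> sigma (id 11, parent_id=3, depth 1).
Iteration 2: join on id=3 -> mu (id 3, parent_id=1, depth 2).
Iteration 3: join on id=1 -> phi (id 1, parent_id=NULL, depth 3).
Iteration 4: parent_id is NULL; no match; recursion stops.
SUM(depth) = 0 + 1 + 2 + 3 = 6.

6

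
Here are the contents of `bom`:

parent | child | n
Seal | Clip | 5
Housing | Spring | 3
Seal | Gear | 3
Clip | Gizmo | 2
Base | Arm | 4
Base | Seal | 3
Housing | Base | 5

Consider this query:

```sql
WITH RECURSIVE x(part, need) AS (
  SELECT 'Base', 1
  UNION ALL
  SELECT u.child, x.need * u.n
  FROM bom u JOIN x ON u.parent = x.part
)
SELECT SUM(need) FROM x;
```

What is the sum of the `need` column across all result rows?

62

Base: (Base, need=1).
Iteration 1: components of {Base} -> Arm = 1*4 = 4, Seal = 1*3 = 3.
Iteration 2: components of {Arm,Seal} -> Clip = 3*5 = 15, Gear = 3*3 = 9.
Iteration 3: components of {Clip,Gear} -> Gizmo = 15*2 = 30.
Iteration 4: no further components; recursion stops.
SUM(need) = 1 + 3 + 4 + 15 + 9 + 30 = 62.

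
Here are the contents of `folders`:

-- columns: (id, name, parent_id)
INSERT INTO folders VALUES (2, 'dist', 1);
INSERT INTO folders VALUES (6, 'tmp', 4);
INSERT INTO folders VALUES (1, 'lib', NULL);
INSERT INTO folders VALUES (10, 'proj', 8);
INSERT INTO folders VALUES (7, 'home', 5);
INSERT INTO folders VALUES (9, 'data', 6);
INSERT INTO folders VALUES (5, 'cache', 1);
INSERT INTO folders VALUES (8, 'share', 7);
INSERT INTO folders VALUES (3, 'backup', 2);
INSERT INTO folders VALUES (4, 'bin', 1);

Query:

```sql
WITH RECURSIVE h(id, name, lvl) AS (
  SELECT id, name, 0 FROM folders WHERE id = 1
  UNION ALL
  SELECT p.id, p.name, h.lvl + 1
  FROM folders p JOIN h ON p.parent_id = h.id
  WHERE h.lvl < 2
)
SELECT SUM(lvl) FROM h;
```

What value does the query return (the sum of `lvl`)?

Base: id=1 (lib) at lvl 0.
Iteration 1: rows with parent_id in {1} -> dist (id 2, lvl 1), bin (id 4, lvl 1), cache (id 5, lvl 1).
Iteration 2: rows with parent_id in {2,4,5} -> backup (id 3, lvl 2), tmp (id 6, lvl 2), home (id 7, lvl 2).
Iteration 3: lvl < 2 fails for all current rows; recursion stops.
SUM(lvl) = 0 + 1 + 1 + 1 + 2 + 2 + 2 = 9.

9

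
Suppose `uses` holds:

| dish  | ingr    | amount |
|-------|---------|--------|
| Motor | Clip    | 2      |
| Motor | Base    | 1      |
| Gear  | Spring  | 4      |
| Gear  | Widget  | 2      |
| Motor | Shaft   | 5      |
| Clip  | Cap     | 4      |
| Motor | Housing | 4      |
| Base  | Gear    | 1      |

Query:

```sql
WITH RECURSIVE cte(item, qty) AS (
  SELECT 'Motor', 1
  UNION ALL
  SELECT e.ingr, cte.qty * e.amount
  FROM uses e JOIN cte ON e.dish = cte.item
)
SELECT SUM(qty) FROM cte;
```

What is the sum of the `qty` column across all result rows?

Base: (Motor, qty=1).
Iteration 1: components of {Motor} -> Base = 1*1 = 1, Clip = 1*2 = 2, Housing = 1*4 = 4, Shaft = 1*5 = 5.
Iteration 2: components of {Base,Clip,Housing,Shaft} -> Cap = 2*4 = 8, Gear = 1*1 = 1.
Iteration 3: components of {Cap,Gear} -> Spring = 1*4 = 4, Widget = 1*2 = 2.
Iteration 4: no further components; recursion stops.
SUM(qty) = 1 + 4 + 1 + 2 + 5 + 1 + 8 + 2 + 4 = 28.

28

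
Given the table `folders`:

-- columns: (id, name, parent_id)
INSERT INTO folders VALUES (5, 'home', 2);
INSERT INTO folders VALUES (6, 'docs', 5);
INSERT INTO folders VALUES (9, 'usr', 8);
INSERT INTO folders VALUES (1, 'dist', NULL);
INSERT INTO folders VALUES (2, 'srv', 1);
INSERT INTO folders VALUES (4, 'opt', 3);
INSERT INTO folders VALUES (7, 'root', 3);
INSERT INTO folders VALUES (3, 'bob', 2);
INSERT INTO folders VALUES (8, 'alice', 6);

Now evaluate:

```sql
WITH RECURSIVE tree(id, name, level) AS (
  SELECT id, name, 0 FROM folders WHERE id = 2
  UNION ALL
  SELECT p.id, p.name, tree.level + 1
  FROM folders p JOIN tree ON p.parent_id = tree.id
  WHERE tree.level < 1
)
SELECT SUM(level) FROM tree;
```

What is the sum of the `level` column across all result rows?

Base: id=2 (srv) at level 0.
Iteration 1: rows with parent_id in {2} -> bob (id 3, level 1), home (id 5, level 1).
Iteration 2: level < 1 fails for all current rows; recursion stops.
SUM(level) = 0 + 1 + 1 = 2.

2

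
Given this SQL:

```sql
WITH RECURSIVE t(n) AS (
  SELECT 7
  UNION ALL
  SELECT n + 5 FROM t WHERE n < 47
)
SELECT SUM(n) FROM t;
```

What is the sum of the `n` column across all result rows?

Base: n=7.
Iteration 1: 7 < 47 holds -> n = 7 + 5 = 12.
Iteration 2: 12 < 47 holds -> n = 12 + 5 = 17.
Iteration 3: 17 < 47 holds -> n = 17 + 5 = 22.
Iteration 4: 22 < 47 holds -> n = 22 + 5 = 27.
Iteration 5: 27 < 47 holds -> n = 27 + 5 = 32.
Iteration 6: 32 < 47 holds -> n = 32 + 5 = 37.
Iteration 7: 37 < 47 holds -> n = 37 + 5 = 42.
Iteration 8: 42 < 47 holds -> n = 42 + 5 = 47.
Iteration 9: 47 < 47 fails; recursion stops.
SUM(n) = 7 + 12 + 17 + 22 + 27 + 32 + 37 + 42 + 47 = 243.

243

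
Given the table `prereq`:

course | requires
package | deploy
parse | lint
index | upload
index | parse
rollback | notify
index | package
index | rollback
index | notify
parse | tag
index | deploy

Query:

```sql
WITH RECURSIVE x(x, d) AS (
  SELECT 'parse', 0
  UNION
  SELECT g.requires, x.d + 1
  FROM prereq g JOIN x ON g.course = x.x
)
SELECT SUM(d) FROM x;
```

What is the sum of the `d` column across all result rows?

2

Base: (parse, d=0).
Iteration 1: edges from {parse} -> (lint, d=1), (tag, d=1).
Iteration 2: no outgoing edges from {lint,tag}; recursion stops.
SUM(d) = 0 + 1 + 1 = 2.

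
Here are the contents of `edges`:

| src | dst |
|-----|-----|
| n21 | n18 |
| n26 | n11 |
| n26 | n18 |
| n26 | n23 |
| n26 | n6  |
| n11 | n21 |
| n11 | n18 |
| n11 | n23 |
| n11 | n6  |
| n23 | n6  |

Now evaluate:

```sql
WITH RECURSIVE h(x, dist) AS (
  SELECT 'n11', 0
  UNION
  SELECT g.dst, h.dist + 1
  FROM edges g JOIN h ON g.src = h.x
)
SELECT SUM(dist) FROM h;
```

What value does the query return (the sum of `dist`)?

8

Base: (n11, dist=0).
Iteration 1: edges from {n11} -> (n18, dist=1), (n21, dist=1), (n23, dist=1), (n6, dist=1).
Iteration 2: edges from {n18,n21,n23,n6} -> (n18, dist=2), (n6, dist=2).
Iteration 3: no outgoing edges from {n18,n6}; recursion stops.
SUM(dist) = 0 + 1 + 1 + 1 + 1 + 2 + 2 = 8.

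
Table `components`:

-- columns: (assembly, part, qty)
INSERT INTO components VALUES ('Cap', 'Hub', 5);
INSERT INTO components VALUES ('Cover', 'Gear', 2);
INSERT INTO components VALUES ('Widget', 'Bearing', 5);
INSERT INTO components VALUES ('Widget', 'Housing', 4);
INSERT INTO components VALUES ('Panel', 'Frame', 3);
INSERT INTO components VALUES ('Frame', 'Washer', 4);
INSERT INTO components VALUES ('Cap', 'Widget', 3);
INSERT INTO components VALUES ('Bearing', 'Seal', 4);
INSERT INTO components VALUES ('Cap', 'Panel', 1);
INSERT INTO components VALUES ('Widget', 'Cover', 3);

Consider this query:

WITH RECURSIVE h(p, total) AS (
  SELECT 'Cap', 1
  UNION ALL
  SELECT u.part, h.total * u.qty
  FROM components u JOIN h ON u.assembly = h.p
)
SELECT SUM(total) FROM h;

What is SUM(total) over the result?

139

Base: (Cap, total=1).
Iteration 1: components of {Cap} -> Hub = 1*5 = 5, Panel = 1*1 = 1, Widget = 1*3 = 3.
Iteration 2: components of {Hub,Panel,Widget} -> Bearing = 3*5 = 15, Cover = 3*3 = 9, Frame = 1*3 = 3, Housing = 3*4 = 12.
Iteration 3: components of {Bearing,Cover,Frame,Housing} -> Gear = 9*2 = 18, Seal = 15*4 = 60, Washer = 3*4 = 12.
Iteration 4: no further components; recursion stops.
SUM(total) = 1 + 3 + 5 + 1 + 12 + 9 + 15 + 3 + 18 + 60 + 12 = 139.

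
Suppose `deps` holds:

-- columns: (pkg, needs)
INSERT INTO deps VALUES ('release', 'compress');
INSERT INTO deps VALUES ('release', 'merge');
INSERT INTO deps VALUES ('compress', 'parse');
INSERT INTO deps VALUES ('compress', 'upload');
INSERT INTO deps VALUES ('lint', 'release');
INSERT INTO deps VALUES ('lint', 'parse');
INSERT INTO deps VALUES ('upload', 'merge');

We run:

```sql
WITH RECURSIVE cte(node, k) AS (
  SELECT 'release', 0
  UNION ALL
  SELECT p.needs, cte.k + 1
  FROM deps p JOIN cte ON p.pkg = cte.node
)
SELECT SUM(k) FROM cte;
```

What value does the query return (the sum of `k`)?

Base: (release, k=0).
Iteration 1: edges from {release} -> (compress, k=1), (merge, k=1).
Iteration 2: edges from {compress,merge} -> (parse, k=2), (upload, k=2).
Iteration 3: edges from {parse,upload} -> (merge, k=3).
Iteration 4: no outgoing edges from {merge}; recursion stops.
SUM(k) = 0 + 1 + 1 + 2 + 2 + 3 = 9.

9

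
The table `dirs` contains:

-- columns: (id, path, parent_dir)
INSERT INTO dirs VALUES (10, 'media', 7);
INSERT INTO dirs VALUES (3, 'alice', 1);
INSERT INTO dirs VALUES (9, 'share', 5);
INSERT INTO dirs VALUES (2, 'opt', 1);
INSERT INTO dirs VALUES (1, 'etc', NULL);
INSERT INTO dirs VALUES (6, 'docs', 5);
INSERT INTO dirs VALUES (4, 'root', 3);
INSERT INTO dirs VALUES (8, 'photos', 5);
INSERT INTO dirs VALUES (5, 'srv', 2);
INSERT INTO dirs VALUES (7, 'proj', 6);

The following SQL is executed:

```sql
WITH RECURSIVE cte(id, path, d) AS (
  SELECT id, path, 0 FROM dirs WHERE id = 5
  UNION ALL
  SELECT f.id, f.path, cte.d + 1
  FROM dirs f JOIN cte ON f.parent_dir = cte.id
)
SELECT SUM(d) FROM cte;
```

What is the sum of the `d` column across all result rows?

8

Base: id=5 (srv) at d 0.
Iteration 1: rows with parent_dir in {5} -> docs (id 6, d 1), photos (id 8, d 1), share (id 9, d 1).
Iteration 2: rows with parent_dir in {6,8,9} -> proj (id 7, d 2).
Iteration 3: rows with parent_dir in {7} -> media (id 10, d 3).
Iteration 4: no rows with parent_dir in {10}; recursion stops.
SUM(d) = 0 + 1 + 1 + 1 + 2 + 3 = 8.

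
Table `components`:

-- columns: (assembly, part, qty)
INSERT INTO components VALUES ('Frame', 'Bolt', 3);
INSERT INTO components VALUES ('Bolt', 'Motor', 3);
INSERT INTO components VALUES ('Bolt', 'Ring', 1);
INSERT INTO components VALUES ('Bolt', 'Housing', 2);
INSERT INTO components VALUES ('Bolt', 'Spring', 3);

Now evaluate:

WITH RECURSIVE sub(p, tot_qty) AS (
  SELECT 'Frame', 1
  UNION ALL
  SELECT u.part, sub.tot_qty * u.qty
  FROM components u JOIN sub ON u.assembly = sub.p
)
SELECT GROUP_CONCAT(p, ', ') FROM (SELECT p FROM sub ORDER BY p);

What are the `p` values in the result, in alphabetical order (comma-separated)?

Bolt, Frame, Housing, Motor, Ring, Spring

Base: (Frame, tot_qty=1).
Iteration 1: components of {Frame} -> Bolt = 1*3 = 3.
Iteration 2: components of {Bolt} -> Housing = 3*2 = 6, Motor = 3*3 = 9, Ring = 3*1 = 3, Spring = 3*3 = 9.
Iteration 3: no further components; recursion stops.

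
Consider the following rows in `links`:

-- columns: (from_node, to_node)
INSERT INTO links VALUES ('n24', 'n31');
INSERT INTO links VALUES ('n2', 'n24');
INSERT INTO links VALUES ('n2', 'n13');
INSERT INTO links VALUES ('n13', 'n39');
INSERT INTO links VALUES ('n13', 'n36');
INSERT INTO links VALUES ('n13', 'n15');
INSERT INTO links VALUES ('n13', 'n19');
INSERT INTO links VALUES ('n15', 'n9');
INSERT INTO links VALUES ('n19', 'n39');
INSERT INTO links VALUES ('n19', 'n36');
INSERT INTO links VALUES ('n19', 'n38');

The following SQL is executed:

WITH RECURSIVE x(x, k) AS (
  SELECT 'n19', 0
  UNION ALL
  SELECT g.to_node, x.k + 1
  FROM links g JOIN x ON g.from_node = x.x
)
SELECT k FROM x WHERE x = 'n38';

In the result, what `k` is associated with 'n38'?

1

Base: (n19, k=0).
Iteration 1: edges from {n19} -> (n36, k=1), (n38, k=1), (n39, k=1).
Iteration 2: no outgoing edges from {n36,n38,n39}; recursion stops.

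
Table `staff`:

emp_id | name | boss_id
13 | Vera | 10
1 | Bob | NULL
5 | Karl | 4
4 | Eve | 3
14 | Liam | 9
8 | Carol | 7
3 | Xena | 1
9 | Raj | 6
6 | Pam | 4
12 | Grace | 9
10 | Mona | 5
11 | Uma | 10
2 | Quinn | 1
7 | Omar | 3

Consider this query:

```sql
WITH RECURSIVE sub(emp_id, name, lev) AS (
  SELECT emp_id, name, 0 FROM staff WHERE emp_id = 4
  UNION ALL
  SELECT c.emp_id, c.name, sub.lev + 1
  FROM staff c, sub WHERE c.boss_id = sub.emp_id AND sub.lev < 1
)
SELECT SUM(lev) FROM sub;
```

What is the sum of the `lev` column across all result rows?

2

Base: emp_id=4 (Eve) at lev 0.
Iteration 1: rows with boss_id in {4} -> Karl (id 5, lev 1), Pam (id 6, lev 1).
Iteration 2: lev < 1 fails for all current rows; recursion stops.
SUM(lev) = 0 + 1 + 1 = 2.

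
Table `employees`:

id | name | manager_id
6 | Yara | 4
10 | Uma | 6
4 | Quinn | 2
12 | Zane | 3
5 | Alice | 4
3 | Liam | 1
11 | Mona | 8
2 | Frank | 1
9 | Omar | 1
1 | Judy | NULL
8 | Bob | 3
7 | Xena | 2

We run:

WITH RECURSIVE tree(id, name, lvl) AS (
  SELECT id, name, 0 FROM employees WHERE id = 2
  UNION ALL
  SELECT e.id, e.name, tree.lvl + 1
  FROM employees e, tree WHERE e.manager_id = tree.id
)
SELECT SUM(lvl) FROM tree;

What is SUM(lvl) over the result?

9

Base: id=2 (Frank) at lvl 0.
Iteration 1: rows with manager_id in {2} -> Quinn (id 4, lvl 1), Xena (id 7, lvl 1).
Iteration 2: rows with manager_id in {4,7} -> Alice (id 5, lvl 2), Yara (id 6, lvl 2).
Iteration 3: rows with manager_id in {5,6} -> Uma (id 10, lvl 3).
Iteration 4: no rows with manager_id in {10}; recursion stops.
SUM(lvl) = 0 + 1 + 1 + 2 + 2 + 3 = 9.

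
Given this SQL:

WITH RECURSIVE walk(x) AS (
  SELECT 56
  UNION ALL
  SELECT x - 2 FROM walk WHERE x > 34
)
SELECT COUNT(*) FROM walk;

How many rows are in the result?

12

Base: x=56.
Iteration 1: 56 > 34 holds -> x = 56 - 2 = 54.
Iteration 2: 54 > 34 holds -> x = 54 - 2 = 52.
Iteration 3: 52 > 34 holds -> x = 52 - 2 = 50.
Iteration 4: 50 > 34 holds -> x = 50 - 2 = 48.
Iteration 5: 48 > 34 holds -> x = 48 - 2 = 46.
Iteration 6: 46 > 34 holds -> x = 46 - 2 = 44.
Iteration 7: 44 > 34 holds -> x = 44 - 2 = 42.
Iteration 8: 42 > 34 holds -> x = 42 - 2 = 40.
Iteration 9: 40 > 34 holds -> x = 40 - 2 = 38.
Iteration 10: 38 > 34 holds -> x = 38 - 2 = 36.
Iteration 11: 36 > 34 holds -> x = 36 - 2 = 34.
Iteration 12: 34 > 34 fails; recursion stops.
Total rows emitted: 12.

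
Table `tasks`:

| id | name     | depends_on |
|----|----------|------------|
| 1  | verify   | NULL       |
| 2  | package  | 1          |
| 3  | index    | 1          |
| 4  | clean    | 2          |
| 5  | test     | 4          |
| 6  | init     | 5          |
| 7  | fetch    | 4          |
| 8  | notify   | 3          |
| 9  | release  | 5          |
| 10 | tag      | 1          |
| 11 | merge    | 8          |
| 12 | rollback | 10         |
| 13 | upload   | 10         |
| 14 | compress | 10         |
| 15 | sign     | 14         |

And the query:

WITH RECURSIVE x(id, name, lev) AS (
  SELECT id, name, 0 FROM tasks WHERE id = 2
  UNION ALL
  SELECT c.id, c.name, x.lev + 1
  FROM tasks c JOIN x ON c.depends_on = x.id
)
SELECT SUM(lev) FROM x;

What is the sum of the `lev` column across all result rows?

11

Base: id=2 (package) at lev 0.
Iteration 1: rows with depends_on in {2} -> clean (id 4, lev 1).
Iteration 2: rows with depends_on in {4} -> test (id 5, lev 2), fetch (id 7, lev 2).
Iteration 3: rows with depends_on in {5,7} -> init (id 6, lev 3), release (id 9, lev 3).
Iteration 4: no rows with depends_on in {6,9}; recursion stops.
SUM(lev) = 0 + 1 + 2 + 2 + 3 + 3 = 11.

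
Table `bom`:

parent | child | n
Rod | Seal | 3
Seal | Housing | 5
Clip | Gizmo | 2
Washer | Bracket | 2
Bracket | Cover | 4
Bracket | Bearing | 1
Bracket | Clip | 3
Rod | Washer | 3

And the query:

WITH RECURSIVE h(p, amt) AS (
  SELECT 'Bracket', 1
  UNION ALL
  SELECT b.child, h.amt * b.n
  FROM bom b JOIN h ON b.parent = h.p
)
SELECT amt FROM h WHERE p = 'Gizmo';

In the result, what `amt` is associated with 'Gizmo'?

6

Base: (Bracket, amt=1).
Iteration 1: components of {Bracket} -> Bearing = 1*1 = 1, Clip = 1*3 = 3, Cover = 1*4 = 4.
Iteration 2: components of {Bearing,Clip,Cover} -> Gizmo = 3*2 = 6.
Iteration 3: no further components; recursion stops.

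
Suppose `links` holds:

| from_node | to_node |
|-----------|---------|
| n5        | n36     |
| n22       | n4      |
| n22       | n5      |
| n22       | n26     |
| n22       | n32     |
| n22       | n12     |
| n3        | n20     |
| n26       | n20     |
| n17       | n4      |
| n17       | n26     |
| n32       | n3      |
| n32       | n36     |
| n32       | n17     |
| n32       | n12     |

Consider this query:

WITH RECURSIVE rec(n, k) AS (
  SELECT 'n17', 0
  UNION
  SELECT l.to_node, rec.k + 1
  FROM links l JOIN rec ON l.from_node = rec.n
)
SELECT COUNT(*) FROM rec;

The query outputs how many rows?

Base: (n17, k=0).
Iteration 1: edges from {n17} -> (n26, k=1), (n4, k=1).
Iteration 2: edges from {n26,n4} -> (n20, k=2).
Iteration 3: no outgoing edges from {n20}; recursion stops.
Total rows emitted: 4.

4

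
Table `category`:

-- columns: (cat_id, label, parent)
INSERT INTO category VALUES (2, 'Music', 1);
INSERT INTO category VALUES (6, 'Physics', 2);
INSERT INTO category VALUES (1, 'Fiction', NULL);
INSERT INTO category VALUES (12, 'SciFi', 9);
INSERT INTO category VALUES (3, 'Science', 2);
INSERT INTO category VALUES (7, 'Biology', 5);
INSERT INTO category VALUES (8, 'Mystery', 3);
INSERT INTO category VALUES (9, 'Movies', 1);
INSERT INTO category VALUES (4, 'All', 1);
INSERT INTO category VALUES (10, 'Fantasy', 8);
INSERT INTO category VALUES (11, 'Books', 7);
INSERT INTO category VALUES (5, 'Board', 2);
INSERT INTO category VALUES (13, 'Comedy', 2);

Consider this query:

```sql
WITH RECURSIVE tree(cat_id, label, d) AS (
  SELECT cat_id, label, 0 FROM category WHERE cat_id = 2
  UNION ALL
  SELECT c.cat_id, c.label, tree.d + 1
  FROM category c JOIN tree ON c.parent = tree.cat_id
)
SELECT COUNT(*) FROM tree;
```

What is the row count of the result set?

Base: cat_id=2 (Music) at d 0.
Iteration 1: rows with parent in {2} -> Science (id 3, d 1), Board (id 5, d 1), Physics (id 6, d 1), Comedy (id 13, d 1).
Iteration 2: rows with parent in {3,5,6,13} -> Biology (id 7, d 2), Mystery (id 8, d 2).
Iteration 3: rows with parent in {7,8} -> Fantasy (id 10, d 3), Books (id 11, d 3).
Iteration 4: no rows with parent in {10,11}; recursion stops.
Total rows emitted: 9.

9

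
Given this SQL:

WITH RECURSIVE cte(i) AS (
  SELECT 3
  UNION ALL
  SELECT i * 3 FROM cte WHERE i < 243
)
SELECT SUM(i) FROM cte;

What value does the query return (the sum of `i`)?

Base: i=3.
Iteration 1: 3 < 243 holds -> i = 3 * 3 = 9.
Iteration 2: 9 < 243 holds -> i = 9 * 3 = 27.
Iteration 3: 27 < 243 holds -> i = 27 * 3 = 81.
Iteration 4: 81 < 243 holds -> i = 81 * 3 = 243.
Iteration 5: 243 < 243 fails; recursion stops.
SUM(i) = 3 + 9 + 27 + 81 + 243 = 363.

363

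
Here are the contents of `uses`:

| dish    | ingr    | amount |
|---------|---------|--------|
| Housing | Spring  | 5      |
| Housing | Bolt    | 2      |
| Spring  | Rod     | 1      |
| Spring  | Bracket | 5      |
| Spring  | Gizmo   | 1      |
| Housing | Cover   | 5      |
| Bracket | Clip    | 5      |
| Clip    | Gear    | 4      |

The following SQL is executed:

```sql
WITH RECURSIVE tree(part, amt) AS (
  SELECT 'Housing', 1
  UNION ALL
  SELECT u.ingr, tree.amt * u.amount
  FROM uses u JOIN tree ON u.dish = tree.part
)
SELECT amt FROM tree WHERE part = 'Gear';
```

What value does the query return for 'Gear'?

Base: (Housing, amt=1).
Iteration 1: components of {Housing} -> Bolt = 1*2 = 2, Cover = 1*5 = 5, Spring = 1*5 = 5.
Iteration 2: components of {Bolt,Cover,Spring} -> Bracket = 5*5 = 25, Gizmo = 5*1 = 5, Rod = 5*1 = 5.
Iteration 3: components of {Bracket,Gizmo,Rod} -> Clip = 25*5 = 125.
Iteration 4: components of {Clip} -> Gear = 125*4 = 500.
Iteration 5: no further components; recursion stops.

500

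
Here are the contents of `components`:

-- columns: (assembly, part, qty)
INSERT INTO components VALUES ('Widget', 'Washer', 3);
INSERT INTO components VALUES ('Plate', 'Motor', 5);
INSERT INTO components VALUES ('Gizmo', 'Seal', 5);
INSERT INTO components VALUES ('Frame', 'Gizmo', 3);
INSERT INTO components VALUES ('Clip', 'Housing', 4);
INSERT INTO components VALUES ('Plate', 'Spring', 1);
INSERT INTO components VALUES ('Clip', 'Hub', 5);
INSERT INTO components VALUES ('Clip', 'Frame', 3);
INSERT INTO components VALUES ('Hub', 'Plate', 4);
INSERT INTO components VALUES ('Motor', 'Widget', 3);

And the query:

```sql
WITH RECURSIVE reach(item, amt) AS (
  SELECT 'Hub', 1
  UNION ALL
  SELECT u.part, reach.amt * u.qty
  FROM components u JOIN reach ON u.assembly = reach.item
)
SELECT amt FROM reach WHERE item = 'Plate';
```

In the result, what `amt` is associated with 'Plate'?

4

Base: (Hub, amt=1).
Iteration 1: components of {Hub} -> Plate = 1*4 = 4.
Iteration 2: components of {Plate} -> Motor = 4*5 = 20, Spring = 4*1 = 4.
Iteration 3: components of {Motor,Spring} -> Widget = 20*3 = 60.
Iteration 4: components of {Widget} -> Washer = 60*3 = 180.
Iteration 5: no further components; recursion stops.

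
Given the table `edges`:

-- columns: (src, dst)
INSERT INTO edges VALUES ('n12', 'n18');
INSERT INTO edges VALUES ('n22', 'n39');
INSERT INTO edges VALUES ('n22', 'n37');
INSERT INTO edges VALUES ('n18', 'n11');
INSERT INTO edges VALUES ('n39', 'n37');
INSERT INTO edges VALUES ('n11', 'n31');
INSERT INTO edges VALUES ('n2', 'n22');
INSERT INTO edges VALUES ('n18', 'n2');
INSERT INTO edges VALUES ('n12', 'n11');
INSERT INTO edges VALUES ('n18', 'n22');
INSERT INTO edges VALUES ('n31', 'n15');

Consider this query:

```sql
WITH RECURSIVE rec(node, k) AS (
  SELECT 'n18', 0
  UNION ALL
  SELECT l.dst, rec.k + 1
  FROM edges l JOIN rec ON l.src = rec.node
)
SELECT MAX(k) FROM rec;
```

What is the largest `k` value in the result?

Base: (n18, k=0).
Iteration 1: edges from {n18} -> (n11, k=1), (n2, k=1), (n22, k=1).
Iteration 2: edges from {n11,n2,n22} -> (n22, k=2), (n31, k=2), (n37, k=2), (n39, k=2).
Iteration 3: edges from {n22,n31,n37,n39} -> (n15, k=3), (n37, k=3) x2, (n39, k=3). [UNION ALL keeps all 4 new rows, including repeats]
Iteration 4: edges from {n15,n37,n39} -> (n37, k=4).
Iteration 5: no outgoing edges from {n37}; recursion stops.
k values: 0, 1, 1, 1, 2, 2, 2, 2, 3, 3, 3, 3, 4; the maximum is 4.

4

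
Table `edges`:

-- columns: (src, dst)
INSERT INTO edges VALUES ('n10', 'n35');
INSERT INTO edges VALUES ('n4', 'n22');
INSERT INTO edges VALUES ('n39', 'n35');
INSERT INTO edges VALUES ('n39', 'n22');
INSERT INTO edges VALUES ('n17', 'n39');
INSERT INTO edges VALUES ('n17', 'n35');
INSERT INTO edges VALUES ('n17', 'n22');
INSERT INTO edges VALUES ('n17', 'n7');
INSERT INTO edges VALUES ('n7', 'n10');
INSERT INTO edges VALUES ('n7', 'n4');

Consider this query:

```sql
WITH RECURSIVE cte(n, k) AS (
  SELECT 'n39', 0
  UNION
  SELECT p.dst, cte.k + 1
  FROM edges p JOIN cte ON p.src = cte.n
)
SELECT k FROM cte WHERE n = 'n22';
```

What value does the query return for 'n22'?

1

Base: (n39, k=0).
Iteration 1: edges from {n39} -> (n22, k=1), (n35, k=1).
Iteration 2: no outgoing edges from {n22,n35}; recursion stops.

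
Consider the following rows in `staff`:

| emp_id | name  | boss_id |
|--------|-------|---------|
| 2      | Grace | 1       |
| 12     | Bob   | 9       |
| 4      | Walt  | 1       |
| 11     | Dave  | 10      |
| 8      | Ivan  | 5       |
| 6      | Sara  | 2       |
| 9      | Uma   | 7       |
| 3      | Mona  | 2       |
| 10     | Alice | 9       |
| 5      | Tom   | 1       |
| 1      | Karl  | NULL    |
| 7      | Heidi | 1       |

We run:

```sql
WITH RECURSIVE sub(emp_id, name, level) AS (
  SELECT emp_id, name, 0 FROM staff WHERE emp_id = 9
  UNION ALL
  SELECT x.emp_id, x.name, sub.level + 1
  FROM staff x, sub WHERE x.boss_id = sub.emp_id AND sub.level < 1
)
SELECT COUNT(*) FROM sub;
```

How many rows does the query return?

Base: emp_id=9 (Uma) at level 0.
Iteration 1: rows with boss_id in {9} -> Alice (id 10, level 1), Bob (id 12, level 1).
Iteration 2: level < 1 fails for all current rows; recursion stops.
Total rows emitted: 3.

3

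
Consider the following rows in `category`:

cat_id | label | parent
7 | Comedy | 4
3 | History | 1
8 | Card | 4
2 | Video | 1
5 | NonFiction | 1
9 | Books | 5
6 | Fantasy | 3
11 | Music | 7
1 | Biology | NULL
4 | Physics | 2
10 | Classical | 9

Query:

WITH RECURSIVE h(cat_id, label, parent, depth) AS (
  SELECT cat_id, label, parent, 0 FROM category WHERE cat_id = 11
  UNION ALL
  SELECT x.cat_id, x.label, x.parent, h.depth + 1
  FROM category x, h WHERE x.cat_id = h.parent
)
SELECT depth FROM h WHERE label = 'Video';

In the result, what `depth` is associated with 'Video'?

3

Base: cat_id=11 (Music), parent=7, depth 0.
Iteration 1: join on cat_id=7 -> Comedy (id 7, parent=4, depth 1).
Iteration 2: join on cat_id=4 -> Physics (id 4, parent=2, depth 2).
Iteration 3: join on cat_id=2 -> Video (id 2, parent=1, depth 3).
Iteration 4: join on cat_id=1 -> Biology (id 1, parent=NULL, depth 4).
Iteration 5: parent is NULL; no match; recursion stops.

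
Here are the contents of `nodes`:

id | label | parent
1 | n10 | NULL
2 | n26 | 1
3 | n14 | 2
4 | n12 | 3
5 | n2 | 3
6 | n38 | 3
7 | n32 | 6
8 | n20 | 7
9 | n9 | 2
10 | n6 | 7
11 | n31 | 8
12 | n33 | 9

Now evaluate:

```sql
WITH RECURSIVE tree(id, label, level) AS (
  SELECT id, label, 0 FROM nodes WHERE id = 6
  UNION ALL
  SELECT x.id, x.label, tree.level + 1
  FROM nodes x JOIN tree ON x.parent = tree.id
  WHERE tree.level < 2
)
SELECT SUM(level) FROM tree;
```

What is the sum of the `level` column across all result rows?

5

Base: id=6 (n38) at level 0.
Iteration 1: rows with parent in {6} -> n32 (id 7, level 1).
Iteration 2: rows with parent in {7} -> n20 (id 8, level 2), n6 (id 10, level 2).
Iteration 3: level < 2 fails for all current rows; recursion stops.
SUM(level) = 0 + 1 + 2 + 2 = 5.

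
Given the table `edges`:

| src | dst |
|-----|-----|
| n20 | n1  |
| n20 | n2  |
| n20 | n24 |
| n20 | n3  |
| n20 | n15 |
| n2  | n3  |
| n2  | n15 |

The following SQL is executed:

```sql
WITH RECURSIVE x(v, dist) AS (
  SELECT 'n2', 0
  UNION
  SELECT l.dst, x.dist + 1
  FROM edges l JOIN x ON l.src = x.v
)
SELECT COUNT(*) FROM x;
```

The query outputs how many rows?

3

Base: (n2, dist=0).
Iteration 1: edges from {n2} -> (n15, dist=1), (n3, dist=1).
Iteration 2: no outgoing edges from {n15,n3}; recursion stops.
Total rows emitted: 3.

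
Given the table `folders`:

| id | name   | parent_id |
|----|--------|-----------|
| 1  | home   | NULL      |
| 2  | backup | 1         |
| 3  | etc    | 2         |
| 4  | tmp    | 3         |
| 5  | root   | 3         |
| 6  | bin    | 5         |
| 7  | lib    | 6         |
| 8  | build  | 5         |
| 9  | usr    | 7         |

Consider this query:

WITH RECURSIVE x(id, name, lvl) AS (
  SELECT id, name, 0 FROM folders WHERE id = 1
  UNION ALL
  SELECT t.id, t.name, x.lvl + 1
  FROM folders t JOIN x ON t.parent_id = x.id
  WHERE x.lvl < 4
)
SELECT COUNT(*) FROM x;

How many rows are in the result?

7

Base: id=1 (home) at lvl 0.
Iteration 1: rows with parent_id in {1} -> backup (id 2, lvl 1).
Iteration 2: rows with parent_id in {2} -> etc (id 3, lvl 2).
Iteration 3: rows with parent_id in {3} -> tmp (id 4, lvl 3), root (id 5, lvl 3).
Iteration 4: rows with parent_id in {4,5} -> bin (id 6, lvl 4), build (id 8, lvl 4).
Iteration 5: lvl < 4 fails for all current rows; recursion stops.
Total rows emitted: 7.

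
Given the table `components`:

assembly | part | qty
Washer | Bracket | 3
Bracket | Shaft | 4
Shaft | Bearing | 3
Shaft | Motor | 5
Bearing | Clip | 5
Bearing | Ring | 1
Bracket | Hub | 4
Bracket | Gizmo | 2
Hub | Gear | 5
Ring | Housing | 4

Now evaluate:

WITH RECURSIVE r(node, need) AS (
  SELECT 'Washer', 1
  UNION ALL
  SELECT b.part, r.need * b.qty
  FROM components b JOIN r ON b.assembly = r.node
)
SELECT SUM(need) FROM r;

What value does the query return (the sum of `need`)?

550

Base: (Washer, need=1).
Iteration 1: components of {Washer} -> Bracket = 1*3 = 3.
Iteration 2: components of {Bracket} -> Gizmo = 3*2 = 6, Hub = 3*4 = 12, Shaft = 3*4 = 12.
Iteration 3: components of {Gizmo,Hub,Shaft} -> Bearing = 12*3 = 36, Gear = 12*5 = 60, Motor = 12*5 = 60.
Iteration 4: components of {Bearing,Gear,Motor} -> Clip = 36*5 = 180, Ring = 36*1 = 36.
Iteration 5: components of {Clip,Ring} -> Housing = 36*4 = 144.
Iteration 6: no further components; recursion stops.
SUM(need) = 1 + 3 + 12 + 12 + 6 + 36 + 60 + 60 + 180 + 36 + 144 = 550.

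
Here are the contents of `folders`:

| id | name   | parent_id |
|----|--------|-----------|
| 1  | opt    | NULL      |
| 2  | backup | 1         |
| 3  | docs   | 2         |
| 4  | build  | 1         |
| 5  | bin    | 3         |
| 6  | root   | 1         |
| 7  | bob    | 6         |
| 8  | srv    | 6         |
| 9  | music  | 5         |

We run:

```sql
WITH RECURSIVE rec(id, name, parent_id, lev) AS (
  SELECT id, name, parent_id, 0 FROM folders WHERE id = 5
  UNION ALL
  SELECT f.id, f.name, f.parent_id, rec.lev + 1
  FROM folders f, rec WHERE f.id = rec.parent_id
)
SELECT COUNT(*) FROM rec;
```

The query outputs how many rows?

Base: id=5 (bin), parent_id=3, lev 0.
Iteration 1: join on id=3 -> docs (id 3, parent_id=2, lev 1).
Iteration 2: join on id=2 -> backup (id 2, parent_id=1, lev 2).
Iteration 3: join on id=1 -> opt (id 1, parent_id=NULL, lev 3).
Iteration 4: parent_id is NULL; no match; recursion stops.
Total rows emitted: 4.

4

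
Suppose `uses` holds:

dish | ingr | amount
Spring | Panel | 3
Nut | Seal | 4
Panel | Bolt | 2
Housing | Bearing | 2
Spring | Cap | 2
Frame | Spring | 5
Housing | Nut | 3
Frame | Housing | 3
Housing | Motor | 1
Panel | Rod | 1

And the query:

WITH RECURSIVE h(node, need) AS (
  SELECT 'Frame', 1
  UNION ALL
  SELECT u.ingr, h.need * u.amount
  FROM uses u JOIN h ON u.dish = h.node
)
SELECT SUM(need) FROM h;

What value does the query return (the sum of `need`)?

Base: (Frame, need=1).
Iteration 1: components of {Frame} -> Housing = 1*3 = 3, Spring = 1*5 = 5.
Iteration 2: components of {Housing,Spring} -> Bearing = 3*2 = 6, Cap = 5*2 = 10, Motor = 3*1 = 3, Nut = 3*3 = 9, Panel = 5*3 = 15.
Iteration 3: components of {Bearing,Cap,Motor,Nut,Panel} -> Bolt = 15*2 = 30, Rod = 15*1 = 15, Seal = 9*4 = 36.
Iteration 4: no further components; recursion stops.
SUM(need) = 1 + 3 + 5 + 9 + 6 + 3 + 10 + 15 + 36 + 15 + 30 = 133.

133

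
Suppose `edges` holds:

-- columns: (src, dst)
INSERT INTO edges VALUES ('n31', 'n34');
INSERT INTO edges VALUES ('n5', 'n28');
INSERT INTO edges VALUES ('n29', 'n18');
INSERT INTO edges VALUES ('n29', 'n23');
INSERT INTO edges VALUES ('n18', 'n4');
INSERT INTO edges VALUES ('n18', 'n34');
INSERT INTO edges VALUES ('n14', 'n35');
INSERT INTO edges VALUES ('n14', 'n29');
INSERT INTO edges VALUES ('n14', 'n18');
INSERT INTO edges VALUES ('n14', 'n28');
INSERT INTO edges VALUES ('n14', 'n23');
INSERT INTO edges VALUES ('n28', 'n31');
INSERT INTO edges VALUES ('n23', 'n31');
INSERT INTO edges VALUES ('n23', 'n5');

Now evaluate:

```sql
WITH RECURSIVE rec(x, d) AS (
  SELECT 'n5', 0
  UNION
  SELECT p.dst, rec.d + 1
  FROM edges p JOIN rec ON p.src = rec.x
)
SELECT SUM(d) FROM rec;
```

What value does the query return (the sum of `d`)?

Base: (n5, d=0).
Iteration 1: edges from {n5} -> (n28, d=1).
Iteration 2: edges from {n28} -> (n31, d=2).
Iteration 3: edges from {n31} -> (n34, d=3).
Iteration 4: no outgoing edges from {n34}; recursion stops.
SUM(d) = 0 + 1 + 2 + 3 = 6.

6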